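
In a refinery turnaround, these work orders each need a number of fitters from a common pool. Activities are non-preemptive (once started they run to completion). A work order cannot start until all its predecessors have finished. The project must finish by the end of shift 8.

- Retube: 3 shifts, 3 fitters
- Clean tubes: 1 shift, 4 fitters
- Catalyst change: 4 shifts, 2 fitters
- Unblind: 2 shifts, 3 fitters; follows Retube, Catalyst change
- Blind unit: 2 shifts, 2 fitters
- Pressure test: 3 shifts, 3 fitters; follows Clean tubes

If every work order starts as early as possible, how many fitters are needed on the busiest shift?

Early-start schedule: Retube@1, Clean tubes@1, Catalyst change@1, Unblind@5, Blind unit@1, Pressure test@2.
Load per shift: shift 1: 11, shift 2: 10, shift 3: 8, shift 4: 5, shift 5: 3, shift 6: 3, shift 7: 0, shift 8: 0.
Peak is 11.

11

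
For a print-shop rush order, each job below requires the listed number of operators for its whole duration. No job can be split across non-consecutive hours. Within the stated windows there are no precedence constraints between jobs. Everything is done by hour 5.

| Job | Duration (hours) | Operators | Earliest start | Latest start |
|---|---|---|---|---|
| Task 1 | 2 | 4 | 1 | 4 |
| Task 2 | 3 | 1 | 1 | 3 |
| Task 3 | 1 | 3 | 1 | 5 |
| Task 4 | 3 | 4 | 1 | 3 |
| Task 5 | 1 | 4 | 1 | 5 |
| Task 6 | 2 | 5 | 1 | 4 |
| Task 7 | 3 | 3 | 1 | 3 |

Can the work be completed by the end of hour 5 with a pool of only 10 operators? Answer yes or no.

no

The minimum achievable peak is 11; 10 < 11, so no feasible schedule stays within the cap.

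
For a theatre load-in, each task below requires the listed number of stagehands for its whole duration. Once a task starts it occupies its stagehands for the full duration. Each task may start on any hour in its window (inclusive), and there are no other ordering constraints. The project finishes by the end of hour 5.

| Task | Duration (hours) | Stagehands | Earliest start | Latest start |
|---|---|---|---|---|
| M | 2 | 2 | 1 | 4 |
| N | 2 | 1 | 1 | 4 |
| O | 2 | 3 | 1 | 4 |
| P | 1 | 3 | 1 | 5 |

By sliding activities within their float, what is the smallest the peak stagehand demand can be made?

Early-start (M@1, N@1, O@1, P@1) gives peak 9: h1:9  h2:6  h3:0  h4:0  h5:0.
Shift O→3, P→5.
Schedule M@1, N@1, O@3, P@5: h1:3  h2:3  h3:3  h4:3  h5:3 — peak 3.
Total stagehand-hours = 15 over 5 hours ⇒ peak ≥ ⌈15/5⌉ = 3, so 3 is optimal.

3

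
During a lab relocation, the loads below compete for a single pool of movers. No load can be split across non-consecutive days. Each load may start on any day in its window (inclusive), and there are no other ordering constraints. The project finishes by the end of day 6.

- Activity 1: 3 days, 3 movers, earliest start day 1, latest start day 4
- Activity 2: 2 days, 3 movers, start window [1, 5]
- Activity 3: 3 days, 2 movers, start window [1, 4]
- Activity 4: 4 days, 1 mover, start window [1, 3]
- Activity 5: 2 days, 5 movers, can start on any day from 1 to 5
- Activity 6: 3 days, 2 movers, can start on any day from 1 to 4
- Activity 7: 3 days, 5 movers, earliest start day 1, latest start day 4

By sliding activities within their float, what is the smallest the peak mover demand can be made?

11

Early-start (Activity 1@1, Activity 2@1, Activity 3@1, Activity 4@1, Activity 5@1, Activity 6@1, Activity 7@1) gives peak 21: d1:21  d2:21  d3:13  d4:1  d5:0  d6:0.
Shift Activity 5→4, Activity 7→4.
Schedule Activity 1@1, Activity 2@1, Activity 3@1, Activity 4@1, Activity 5@4, Activity 6@1, Activity 7@4: d1:11  d2:11  d3:8  d4:11  d5:10  d6:5 — peak 11.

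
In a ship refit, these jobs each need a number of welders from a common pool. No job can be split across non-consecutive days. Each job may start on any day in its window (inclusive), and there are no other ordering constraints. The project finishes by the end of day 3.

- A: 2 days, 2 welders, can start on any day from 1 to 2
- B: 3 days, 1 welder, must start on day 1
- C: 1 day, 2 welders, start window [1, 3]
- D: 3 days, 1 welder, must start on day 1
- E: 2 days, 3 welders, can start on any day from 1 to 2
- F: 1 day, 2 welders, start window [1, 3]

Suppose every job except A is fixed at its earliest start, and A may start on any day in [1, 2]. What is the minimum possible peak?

A@1: d1:11  d2:7  d3:2 → peak 11
A@2: d1:9  d2:7  d3:4 → peak 9
Best is A@2, peak 9.

9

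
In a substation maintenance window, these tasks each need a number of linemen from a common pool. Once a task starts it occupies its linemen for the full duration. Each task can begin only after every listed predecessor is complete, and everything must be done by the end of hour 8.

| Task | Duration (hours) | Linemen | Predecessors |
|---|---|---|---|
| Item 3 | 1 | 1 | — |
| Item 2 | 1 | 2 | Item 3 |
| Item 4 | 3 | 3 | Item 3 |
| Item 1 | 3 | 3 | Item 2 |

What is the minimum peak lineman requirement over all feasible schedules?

3

Early-start (Item 3@1, Item 2@2, Item 4@2, Item 1@3) gives peak 6: h1:1  h2:5  h3:6  h4:6  h5:3  h6:0  h7:0  h8:0.
Shift Item 4→3, Item 1→6.
Schedule Item 3@1, Item 2@2, Item 4@3, Item 1@6: h1:1  h2:2  h3:3  h4:3  h5:3  h6:3  h7:3  h8:3 — peak 3.
Total lineman-hours = 21 over 8 hours ⇒ peak ≥ ⌈21/8⌉ = 3, so 3 is optimal.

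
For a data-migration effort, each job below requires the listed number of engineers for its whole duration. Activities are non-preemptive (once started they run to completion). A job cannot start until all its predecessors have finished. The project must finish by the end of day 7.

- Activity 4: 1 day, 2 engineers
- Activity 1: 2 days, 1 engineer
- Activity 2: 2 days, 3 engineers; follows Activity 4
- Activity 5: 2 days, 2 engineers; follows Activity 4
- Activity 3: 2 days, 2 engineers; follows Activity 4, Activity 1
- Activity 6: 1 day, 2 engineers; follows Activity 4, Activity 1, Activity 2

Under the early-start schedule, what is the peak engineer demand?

7

Early-start schedule: Activity 4@1, Activity 1@1, Activity 2@2, Activity 5@2, Activity 3@3, Activity 6@4.
Load per day: day 1: 3, day 2: 6, day 3: 7, day 4: 4, day 5: 0, day 6: 0, day 7: 0.
Peak is 7.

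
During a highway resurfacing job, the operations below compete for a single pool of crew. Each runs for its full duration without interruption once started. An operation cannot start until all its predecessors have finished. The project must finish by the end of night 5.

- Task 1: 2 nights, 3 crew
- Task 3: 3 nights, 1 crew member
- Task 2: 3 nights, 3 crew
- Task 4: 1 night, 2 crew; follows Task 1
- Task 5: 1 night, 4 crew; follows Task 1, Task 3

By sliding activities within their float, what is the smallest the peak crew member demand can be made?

Schedule Task 1@1, Task 3@1, Task 2@1, Task 4@3, Task 5@4: n1:7  n2:7  n3:6  n4:4  n5:0 — peak 7.

7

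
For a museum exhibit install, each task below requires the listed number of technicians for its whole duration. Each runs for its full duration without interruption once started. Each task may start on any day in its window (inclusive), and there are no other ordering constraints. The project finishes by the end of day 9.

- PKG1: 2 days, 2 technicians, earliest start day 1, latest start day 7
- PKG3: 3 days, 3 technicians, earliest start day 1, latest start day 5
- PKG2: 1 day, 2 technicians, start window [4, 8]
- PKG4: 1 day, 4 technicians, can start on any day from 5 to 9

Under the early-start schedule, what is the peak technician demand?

Early-start schedule: PKG1@1, PKG3@1, PKG2@4, PKG4@5.
Load per day: day 1: 5, day 2: 5, day 3: 3, day 4: 2, day 5: 4, day 6: 0, day 7: 0, day 8: 0, day 9: 0.
Peak is 5.

5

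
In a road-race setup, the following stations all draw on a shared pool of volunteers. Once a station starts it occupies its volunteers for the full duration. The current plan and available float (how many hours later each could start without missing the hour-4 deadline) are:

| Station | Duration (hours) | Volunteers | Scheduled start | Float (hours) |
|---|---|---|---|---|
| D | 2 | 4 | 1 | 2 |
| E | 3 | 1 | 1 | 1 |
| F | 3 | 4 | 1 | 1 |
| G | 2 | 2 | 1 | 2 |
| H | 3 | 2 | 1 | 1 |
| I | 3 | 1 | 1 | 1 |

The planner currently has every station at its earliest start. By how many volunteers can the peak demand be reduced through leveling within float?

Early-start peak: h1:14  h2:14  h3:8  h4:0 ⇒ 14.
Leveled (D@1, E@1, F@1, G@3, H@1, I@1): h1:12  h2:12  h3:10  h4:2 ⇒ 12.
Reduction 14 − 12 = 2.

2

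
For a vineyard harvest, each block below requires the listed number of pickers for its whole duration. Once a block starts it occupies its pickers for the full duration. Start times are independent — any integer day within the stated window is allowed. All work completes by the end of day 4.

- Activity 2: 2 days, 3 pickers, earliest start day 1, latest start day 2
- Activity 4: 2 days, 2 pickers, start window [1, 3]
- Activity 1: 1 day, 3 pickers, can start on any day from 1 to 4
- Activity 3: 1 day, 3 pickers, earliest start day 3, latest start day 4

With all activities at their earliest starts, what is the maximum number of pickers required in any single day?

8

Early-start schedule: Activity 2@1, Activity 4@1, Activity 1@1, Activity 3@3.
Load per day: day 1: 8, day 2: 5, day 3: 3, day 4: 0.
Peak is 8.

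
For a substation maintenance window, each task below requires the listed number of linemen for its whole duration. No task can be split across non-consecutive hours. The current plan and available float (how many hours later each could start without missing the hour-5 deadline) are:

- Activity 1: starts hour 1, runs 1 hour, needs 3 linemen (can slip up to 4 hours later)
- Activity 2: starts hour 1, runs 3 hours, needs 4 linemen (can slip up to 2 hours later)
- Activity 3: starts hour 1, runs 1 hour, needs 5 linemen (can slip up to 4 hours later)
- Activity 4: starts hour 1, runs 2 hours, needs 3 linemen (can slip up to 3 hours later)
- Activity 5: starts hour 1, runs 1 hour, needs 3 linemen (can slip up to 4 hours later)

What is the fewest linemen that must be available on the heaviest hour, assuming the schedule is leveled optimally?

Early-start (Activity 1@1, Activity 2@1, Activity 3@1, Activity 4@1, Activity 5@1) gives peak 18: h1:18  h2:7  h3:4  h4:0  h5:0.
Shift Activity 3→4, Activity 4→2, Activity 5→5.
Schedule Activity 1@1, Activity 2@1, Activity 3@4, Activity 4@2, Activity 5@5: h1:7  h2:7  h3:7  h4:5  h5:3 — peak 7.

7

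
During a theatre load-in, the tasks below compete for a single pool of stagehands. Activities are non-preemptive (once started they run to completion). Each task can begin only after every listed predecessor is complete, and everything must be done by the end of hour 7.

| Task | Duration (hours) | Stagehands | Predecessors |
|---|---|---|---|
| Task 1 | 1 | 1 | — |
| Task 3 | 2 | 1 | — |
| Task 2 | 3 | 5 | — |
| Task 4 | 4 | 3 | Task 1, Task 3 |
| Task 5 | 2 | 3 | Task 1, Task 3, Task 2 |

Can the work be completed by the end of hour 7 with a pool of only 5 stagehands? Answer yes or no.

no

Total stagehand-hours = 36; over 7 hours the average is 36/7 > 5, so some hour must exceed 5.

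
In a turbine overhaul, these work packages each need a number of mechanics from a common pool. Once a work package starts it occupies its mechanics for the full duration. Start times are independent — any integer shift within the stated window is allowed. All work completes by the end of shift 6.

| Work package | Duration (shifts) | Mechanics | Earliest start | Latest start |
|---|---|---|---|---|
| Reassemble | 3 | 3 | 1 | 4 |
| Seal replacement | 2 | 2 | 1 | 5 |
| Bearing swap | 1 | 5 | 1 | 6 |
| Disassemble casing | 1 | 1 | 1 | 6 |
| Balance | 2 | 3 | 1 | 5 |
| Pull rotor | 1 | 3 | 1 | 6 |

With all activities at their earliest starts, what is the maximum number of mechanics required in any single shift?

Early-start schedule: Reassemble@1, Seal replacement@1, Bearing swap@1, Disassemble casing@1, Balance@1, Pull rotor@1.
Load per shift: shift 1: 17, shift 2: 8, shift 3: 3, shift 4: 0, shift 5: 0, shift 6: 0.
Peak is 17.

17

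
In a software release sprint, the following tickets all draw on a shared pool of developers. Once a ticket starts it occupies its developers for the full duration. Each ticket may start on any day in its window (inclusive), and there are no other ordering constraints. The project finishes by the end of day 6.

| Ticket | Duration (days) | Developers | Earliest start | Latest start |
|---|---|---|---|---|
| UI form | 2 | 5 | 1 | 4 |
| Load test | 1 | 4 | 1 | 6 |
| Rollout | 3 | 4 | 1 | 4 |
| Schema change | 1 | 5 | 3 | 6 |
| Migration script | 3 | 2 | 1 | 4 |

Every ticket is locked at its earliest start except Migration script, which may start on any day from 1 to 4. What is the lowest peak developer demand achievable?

13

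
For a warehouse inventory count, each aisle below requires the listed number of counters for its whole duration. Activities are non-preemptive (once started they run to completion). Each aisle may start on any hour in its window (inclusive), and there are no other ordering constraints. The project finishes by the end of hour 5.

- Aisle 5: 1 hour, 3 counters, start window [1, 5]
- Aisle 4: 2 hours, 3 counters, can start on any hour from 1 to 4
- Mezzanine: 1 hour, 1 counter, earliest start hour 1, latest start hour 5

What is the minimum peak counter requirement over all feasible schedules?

Early-start (Aisle 5@1, Aisle 4@1, Mezzanine@1) gives peak 7: h1:7  h2:3  h3:0  h4:0  h5:0.
Shift Aisle 4→2, Mezzanine→4.
Schedule Aisle 5@1, Aisle 4@2, Mezzanine@4: h1:3  h2:3  h3:3  h4:1  h5:0 — peak 3.

3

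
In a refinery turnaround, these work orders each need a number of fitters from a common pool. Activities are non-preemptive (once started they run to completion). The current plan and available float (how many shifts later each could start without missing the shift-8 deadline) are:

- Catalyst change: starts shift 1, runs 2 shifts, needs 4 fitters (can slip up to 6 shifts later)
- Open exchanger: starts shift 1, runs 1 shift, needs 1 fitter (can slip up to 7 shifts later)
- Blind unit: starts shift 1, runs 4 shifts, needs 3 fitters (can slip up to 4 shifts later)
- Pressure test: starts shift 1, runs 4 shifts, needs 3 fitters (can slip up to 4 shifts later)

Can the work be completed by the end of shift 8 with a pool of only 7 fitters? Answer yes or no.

Schedule Catalyst change@1, Open exchanger@1, Blind unit@3, Pressure test@3: s1:5  s2:4  s3:6  s4:6  s5:6  s6:6  s7:0  s8:0 — peak 6 ≤ 7.

yes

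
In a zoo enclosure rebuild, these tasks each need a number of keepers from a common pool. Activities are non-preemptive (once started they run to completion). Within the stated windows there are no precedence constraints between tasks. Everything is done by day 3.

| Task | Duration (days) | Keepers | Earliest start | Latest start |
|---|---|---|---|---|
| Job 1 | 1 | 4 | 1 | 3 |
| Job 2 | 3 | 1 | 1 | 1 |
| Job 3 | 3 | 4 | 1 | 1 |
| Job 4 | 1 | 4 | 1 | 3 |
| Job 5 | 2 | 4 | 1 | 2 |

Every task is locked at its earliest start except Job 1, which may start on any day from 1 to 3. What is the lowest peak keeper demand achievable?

13

Job 1@1: d1:17  d2:9  d3:5 → peak 17
Job 1@2: d1:13  d2:13  d3:5 → peak 13
Job 1@3: d1:13  d2:9  d3:9 → peak 13
Best is Job 1@2, peak 13.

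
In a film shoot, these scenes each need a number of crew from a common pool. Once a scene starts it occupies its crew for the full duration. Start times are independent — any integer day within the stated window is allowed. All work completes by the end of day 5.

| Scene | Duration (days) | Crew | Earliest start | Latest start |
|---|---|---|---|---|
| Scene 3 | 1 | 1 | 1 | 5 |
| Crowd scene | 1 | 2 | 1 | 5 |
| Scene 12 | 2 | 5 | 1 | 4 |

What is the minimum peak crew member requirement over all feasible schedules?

Early-start (Scene 3@1, Crowd scene@1, Scene 12@1) gives peak 8: d1:8  d2:5  d3:0  d4:0  d5:0.
Shift Scene 12→2.
Schedule Scene 3@1, Crowd scene@1, Scene 12@2: d1:3  d2:5  d3:5  d4:0  d5:0 — peak 5.

5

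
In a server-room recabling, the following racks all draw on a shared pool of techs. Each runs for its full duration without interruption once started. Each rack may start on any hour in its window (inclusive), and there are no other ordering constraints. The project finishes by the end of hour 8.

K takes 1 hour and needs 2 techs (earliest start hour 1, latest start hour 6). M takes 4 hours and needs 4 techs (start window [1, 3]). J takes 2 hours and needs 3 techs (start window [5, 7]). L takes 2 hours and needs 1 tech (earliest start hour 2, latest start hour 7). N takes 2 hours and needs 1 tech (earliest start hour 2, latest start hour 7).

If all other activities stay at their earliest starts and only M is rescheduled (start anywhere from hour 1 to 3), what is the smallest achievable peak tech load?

6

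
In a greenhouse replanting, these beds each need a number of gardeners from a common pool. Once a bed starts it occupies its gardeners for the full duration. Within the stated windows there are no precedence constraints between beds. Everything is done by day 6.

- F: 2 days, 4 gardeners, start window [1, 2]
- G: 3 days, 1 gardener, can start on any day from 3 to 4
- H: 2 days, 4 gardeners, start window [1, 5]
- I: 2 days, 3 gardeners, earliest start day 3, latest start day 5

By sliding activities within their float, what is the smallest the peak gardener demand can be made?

Early-start (F@1, G@3, H@1, I@3) gives peak 8: d1:8  d2:8  d3:4  d4:4  d5:1  d6:0.
Shift H→3, I→5.
Schedule F@1, G@3, H@3, I@5: d1:4  d2:4  d3:5  d4:5  d5:4  d6:3 — peak 5.
Total gardener-days = 25 over 6 days ⇒ peak ≥ ⌈25/6⌉ = 5, so 5 is optimal.

5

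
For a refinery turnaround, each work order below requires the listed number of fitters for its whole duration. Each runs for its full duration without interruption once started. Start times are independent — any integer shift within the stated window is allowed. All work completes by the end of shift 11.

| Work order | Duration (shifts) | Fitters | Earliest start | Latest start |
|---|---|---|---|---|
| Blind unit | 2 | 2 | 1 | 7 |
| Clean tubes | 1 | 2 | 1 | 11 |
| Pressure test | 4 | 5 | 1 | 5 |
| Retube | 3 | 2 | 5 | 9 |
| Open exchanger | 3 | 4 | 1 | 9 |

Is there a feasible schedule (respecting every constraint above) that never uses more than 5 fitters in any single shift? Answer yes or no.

yes

Schedule Blind unit@5, Clean tubes@5, Pressure test@1, Retube@6, Open exchanger@9: s1:5  s2:5  s3:5  s4:5  s5:4  s6:4  s7:2  s8:2  s9:4  s10:4  s11:4 — peak 5 ≤ 5.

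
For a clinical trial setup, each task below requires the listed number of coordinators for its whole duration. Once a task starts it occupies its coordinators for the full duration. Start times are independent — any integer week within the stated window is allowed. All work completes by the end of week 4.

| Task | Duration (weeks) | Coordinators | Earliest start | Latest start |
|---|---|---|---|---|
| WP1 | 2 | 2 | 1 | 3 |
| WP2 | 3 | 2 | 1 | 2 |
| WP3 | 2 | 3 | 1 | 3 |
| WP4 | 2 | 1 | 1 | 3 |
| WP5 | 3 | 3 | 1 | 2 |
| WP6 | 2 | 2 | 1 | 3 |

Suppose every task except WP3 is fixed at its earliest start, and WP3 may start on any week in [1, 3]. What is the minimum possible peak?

WP3@1: w1:13  w2:13  w3:5  w4:0 → peak 13
WP3@2: w1:10  w2:13  w3:8  w4:0 → peak 13
WP3@3: w1:10  w2:10  w3:8  w4:3 → peak 10
Best is WP3@3, peak 10.

10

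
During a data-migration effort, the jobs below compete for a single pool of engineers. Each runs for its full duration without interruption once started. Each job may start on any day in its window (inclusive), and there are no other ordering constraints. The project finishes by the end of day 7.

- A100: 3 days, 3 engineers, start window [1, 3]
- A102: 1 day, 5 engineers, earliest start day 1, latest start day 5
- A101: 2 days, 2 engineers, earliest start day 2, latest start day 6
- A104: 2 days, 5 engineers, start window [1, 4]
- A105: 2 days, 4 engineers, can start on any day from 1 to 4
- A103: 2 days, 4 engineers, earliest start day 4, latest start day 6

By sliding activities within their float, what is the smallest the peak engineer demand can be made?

Early-start (A100@1, A102@1, A101@2, A104@1, A105@1, A103@4) gives peak 17: d1:17  d2:14  d3:5  d4:4  d5:4  d6:0  d7:0.
Shift A101→4, A104→2, A105→4, A103→6.
Schedule A100@1, A102@1, A101@4, A104@2, A105@4, A103@6: d1:8  d2:8  d3:8  d4:6  d5:6  d6:4  d7:4 — peak 8.

8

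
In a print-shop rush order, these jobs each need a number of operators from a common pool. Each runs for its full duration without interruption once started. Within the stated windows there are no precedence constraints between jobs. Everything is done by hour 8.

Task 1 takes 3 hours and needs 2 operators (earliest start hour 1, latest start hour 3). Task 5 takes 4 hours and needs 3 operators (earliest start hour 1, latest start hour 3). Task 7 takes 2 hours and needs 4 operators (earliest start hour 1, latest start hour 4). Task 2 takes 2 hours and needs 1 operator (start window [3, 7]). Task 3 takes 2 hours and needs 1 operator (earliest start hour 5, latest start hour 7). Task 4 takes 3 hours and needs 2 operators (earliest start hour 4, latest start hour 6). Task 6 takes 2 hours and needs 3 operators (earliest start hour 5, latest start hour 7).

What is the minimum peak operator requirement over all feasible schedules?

Early-start (Task 1@1, Task 5@1, Task 7@1, Task 2@3, Task 3@5, Task 4@4, Task 6@5) gives peak 9: h1:9  h2:9  h3:6  h4:6  h5:6  h6:6  h7:0  h8:0.
Shift Task 5→3, Task 6→7.
Schedule Task 1@1, Task 5@3, Task 7@1, Task 2@3, Task 3@5, Task 4@4, Task 6@7: h1:6  h2:6  h3:6  h4:6  h5:6  h6:6  h7:3  h8:3 — peak 6.
Total operator-hours = 42 over 8 hours ⇒ peak ≥ ⌈42/8⌉ = 6, so 6 is optimal.

6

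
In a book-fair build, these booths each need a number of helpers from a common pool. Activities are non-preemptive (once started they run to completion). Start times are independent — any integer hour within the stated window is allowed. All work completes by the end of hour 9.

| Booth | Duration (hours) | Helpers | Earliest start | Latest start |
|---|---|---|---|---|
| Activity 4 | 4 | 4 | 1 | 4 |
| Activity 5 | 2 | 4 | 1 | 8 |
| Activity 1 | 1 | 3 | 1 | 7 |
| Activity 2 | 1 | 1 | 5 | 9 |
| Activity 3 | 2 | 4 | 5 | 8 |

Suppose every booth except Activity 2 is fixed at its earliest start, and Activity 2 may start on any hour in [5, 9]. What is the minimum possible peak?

11

Activity 2@5: h1:11  h2:8  h3:4  h4:4  h5:5  h6:4  h7:0  h8:0  h9:0 → peak 11
Activity 2@6: h1:11  h2:8  h3:4  h4:4  h5:4  h6:5  h7:0  h8:0  h9:0 → peak 11
Activity 2@7: h1:11  h2:8  h3:4  h4:4  h5:4  h6:4  h7:1  h8:0  h9:0 → peak 11
Activity 2@8: h1:11  h2:8  h3:4  h4:4  h5:4  h6:4  h7:0  h8:1  h9:0 → peak 11
Activity 2@9: h1:11  h2:8  h3:4  h4:4  h5:4  h6:4  h7:0  h8:0  h9:1 → peak 11
Best is Activity 2@5, peak 11.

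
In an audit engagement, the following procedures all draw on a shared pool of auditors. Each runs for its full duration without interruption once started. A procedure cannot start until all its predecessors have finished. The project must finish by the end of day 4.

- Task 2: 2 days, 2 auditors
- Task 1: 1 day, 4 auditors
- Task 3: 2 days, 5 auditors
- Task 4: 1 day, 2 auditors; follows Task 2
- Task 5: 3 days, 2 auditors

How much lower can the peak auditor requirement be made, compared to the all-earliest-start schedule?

Early-start peak: d1:13  d2:9  d3:4  d4:0 ⇒ 13.
Leveled (Task 2@1, Task 1@1, Task 3@3, Task 4@4, Task 5@1): d1:8  d2:4  d3:7  d4:7 ⇒ 8.
Reduction 13 − 8 = 5.

5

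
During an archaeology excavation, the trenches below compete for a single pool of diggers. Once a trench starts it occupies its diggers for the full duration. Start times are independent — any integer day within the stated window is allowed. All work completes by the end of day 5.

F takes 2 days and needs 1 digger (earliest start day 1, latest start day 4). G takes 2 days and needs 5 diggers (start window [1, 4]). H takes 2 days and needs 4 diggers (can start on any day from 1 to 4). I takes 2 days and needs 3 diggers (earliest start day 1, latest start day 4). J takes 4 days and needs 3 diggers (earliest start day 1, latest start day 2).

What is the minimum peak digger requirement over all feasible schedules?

10

Early-start (F@1, G@1, H@1, I@1, J@1) gives peak 16: d1:16  d2:16  d3:3  d4:3  d5:0.
Shift H→3, I→3.
Schedule F@1, G@1, H@3, I@3, J@1: d1:9  d2:9  d3:10  d4:10  d5:0 — peak 10.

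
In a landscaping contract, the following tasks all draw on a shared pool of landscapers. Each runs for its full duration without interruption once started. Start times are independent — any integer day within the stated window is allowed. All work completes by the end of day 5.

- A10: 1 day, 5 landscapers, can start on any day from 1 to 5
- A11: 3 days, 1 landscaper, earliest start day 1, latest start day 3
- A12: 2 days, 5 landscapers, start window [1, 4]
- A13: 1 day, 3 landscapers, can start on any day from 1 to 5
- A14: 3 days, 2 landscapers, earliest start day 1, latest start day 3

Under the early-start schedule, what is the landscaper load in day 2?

8

At early start, day 2 has: A11, A12, A14.
Demand: 1 + 5 + 2 = 8.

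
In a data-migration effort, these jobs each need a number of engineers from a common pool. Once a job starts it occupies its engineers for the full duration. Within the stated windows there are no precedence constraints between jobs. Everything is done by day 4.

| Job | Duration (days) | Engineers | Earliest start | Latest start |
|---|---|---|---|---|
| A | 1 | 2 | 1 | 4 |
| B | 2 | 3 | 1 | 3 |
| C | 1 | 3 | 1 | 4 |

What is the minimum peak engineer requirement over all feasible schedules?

Early-start (A@1, B@1, C@1) gives peak 8: d1:8  d2:3  d3:0  d4:0.
Shift B→2, C→4.
Schedule A@1, B@2, C@4: d1:2  d2:3  d3:3  d4:3 — peak 3.
Total engineer-days = 11 over 4 days ⇒ peak ≥ ⌈11/4⌉ = 3, so 3 is optimal.

3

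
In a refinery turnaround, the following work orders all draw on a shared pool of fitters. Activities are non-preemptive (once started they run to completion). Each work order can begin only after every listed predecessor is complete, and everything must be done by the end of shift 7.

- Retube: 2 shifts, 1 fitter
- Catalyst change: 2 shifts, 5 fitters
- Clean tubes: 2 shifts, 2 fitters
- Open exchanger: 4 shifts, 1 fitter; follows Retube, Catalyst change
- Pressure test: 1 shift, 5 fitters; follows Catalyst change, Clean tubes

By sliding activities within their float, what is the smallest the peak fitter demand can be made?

Early-start (Retube@1, Catalyst change@1, Clean tubes@1, Open exchanger@3, Pressure test@3) gives peak 8: s1:8  s2:8  s3:6  s4:1  s5:1  s6:1  s7:0.
Shift Clean tubes→3, Pressure test→5.
Schedule Retube@1, Catalyst change@1, Clean tubes@3, Open exchanger@3, Pressure test@5: s1:6  s2:6  s3:3  s4:3  s5:6  s6:1  s7:0 — peak 6.

6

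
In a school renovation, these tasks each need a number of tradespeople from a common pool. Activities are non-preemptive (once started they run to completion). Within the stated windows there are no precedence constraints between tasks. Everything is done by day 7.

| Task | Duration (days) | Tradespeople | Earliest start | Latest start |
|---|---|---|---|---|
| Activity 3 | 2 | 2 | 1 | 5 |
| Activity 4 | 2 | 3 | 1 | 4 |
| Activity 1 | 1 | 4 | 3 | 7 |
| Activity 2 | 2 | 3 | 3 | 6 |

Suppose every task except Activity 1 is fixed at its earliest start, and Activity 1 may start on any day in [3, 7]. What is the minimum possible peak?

Activity 1@3: d1:5  d2:5  d3:7  d4:3  d5:0  d6:0  d7:0 → peak 7
Activity 1@4: d1:5  d2:5  d3:3  d4:7  d5:0  d6:0  d7:0 → peak 7
Activity 1@5: d1:5  d2:5  d3:3  d4:3  d5:4  d6:0  d7:0 → peak 5
Activity 1@6: d1:5  d2:5  d3:3  d4:3  d5:0  d6:4  d7:0 → peak 5
Activity 1@7: d1:5  d2:5  d3:3  d4:3  d5:0  d6:0  d7:4 → peak 5
Best is Activity 1@5, peak 5.

5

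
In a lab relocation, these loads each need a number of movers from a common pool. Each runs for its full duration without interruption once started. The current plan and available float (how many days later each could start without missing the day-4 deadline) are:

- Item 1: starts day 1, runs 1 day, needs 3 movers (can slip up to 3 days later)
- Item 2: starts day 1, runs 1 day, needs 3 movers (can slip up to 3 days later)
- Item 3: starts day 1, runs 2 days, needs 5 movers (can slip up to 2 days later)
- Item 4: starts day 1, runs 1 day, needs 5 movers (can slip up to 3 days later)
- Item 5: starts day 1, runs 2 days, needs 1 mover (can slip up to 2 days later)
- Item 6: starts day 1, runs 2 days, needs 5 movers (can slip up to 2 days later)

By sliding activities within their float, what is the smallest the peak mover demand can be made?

Early-start (Item 1@1, Item 2@1, Item 3@1, Item 4@1, Item 5@1, Item 6@1) gives peak 22: d1:22  d2:11  d3:0  d4:0.
Shift Item 3→2, Item 4→4, Item 6→3.
Schedule Item 1@1, Item 2@1, Item 3@2, Item 4@4, Item 5@1, Item 6@3: d1:7  d2:6  d3:10  d4:10 — peak 10.

10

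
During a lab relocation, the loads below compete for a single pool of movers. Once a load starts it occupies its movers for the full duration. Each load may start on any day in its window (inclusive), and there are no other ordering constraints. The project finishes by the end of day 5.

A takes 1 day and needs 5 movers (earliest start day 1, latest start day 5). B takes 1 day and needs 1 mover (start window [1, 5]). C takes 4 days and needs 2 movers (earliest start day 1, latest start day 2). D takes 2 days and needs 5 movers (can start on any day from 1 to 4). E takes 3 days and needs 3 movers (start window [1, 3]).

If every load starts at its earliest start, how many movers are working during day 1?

16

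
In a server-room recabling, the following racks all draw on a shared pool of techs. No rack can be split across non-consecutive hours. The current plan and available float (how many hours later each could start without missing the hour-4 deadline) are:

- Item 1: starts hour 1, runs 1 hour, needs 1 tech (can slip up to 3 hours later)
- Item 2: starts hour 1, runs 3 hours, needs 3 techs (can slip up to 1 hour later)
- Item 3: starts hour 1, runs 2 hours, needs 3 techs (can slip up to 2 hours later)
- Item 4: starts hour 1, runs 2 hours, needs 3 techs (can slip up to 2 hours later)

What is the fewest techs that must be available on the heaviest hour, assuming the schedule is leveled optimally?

Early-start (Item 1@1, Item 2@1, Item 3@1, Item 4@1) gives peak 10: h1:10  h2:9  h3:3  h4:0.
Shift Item 2→2, Item 4→3.
Schedule Item 1@1, Item 2@2, Item 3@1, Item 4@3: h1:4  h2:6  h3:6  h4:6 — peak 6.
Total tech-hours = 22 over 4 hours ⇒ peak ≥ ⌈22/4⌉ = 6, so 6 is optimal.

6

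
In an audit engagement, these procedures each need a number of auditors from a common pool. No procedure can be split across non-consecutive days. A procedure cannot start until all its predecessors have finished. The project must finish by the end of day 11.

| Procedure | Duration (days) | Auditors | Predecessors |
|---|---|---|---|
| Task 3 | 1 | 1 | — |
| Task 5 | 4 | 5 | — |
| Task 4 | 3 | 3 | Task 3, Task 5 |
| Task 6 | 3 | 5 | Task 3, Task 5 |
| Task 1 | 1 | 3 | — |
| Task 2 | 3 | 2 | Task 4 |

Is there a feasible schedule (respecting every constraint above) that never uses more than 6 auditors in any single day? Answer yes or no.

no

The minimum achievable peak is 7; 6 < 7, so no feasible schedule stays within the cap.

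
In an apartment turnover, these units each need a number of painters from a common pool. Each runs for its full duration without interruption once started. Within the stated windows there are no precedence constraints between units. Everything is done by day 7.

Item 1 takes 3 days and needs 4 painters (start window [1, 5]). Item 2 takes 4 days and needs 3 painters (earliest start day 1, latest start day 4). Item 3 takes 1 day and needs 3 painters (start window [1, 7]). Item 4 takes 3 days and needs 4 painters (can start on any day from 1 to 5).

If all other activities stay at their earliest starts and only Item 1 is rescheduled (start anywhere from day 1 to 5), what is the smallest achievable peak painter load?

10

Item 1@1: d1:14  d2:11  d3:11  d4:3  d5:0  d6:0  d7:0 → peak 14
Item 1@2: d1:10  d2:11  d3:11  d4:7  d5:0  d6:0  d7:0 → peak 11
Item 1@3: d1:10  d2:7  d3:11  d4:7  d5:4  d6:0  d7:0 → peak 11
Item 1@4: d1:10  d2:7  d3:7  d4:7  d5:4  d6:4  d7:0 → peak 10
Item 1@5: d1:10  d2:7  d3:7  d4:3  d5:4  d6:4  d7:4 → peak 10
Best is Item 1@4, peak 10.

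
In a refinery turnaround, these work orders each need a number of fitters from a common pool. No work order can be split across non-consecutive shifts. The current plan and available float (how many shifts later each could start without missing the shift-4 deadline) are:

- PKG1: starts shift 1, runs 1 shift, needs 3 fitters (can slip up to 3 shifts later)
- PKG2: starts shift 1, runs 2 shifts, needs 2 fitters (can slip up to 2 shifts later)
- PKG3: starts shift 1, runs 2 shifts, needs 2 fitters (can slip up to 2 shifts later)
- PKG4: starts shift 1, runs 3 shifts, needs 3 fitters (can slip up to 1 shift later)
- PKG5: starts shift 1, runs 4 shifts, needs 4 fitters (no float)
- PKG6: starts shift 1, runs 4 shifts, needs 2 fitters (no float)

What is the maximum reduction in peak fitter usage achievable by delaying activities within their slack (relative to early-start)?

5

Early-start peak: s1:16  s2:13  s3:9  s4:6 ⇒ 16.
Leveled (PKG1@1, PKG2@1, PKG3@3, PKG4@2, PKG5@1, PKG6@1): s1:11  s2:11  s3:11  s4:11 ⇒ 11.
Reduction 16 − 11 = 5.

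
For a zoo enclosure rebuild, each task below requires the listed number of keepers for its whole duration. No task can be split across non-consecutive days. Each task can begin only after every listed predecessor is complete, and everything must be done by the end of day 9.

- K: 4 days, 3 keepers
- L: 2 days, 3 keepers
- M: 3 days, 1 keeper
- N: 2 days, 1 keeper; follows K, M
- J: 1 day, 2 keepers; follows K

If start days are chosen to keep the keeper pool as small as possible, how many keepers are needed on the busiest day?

4

Early-start (K@1, L@1, M@1, N@5, J@5) gives peak 7: d1:7  d2:7  d3:4  d4:3  d5:3  d6:1  d7:0  d8:0  d9:0.
Shift L→5, J→7.
Schedule K@1, L@5, M@1, N@5, J@7: d1:4  d2:4  d3:4  d4:3  d5:4  d6:4  d7:2  d8:0  d9:0 — peak 4.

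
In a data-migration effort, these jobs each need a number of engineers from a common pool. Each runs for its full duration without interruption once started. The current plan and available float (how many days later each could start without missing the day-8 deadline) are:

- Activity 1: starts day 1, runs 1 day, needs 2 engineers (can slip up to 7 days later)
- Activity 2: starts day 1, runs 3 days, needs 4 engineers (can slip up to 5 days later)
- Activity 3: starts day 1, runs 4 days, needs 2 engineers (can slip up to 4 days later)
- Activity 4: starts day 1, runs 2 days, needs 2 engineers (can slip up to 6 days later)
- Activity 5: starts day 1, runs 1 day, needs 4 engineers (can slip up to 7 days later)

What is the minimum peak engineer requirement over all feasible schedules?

4

Early-start (Activity 1@1, Activity 2@1, Activity 3@1, Activity 4@1, Activity 5@1) gives peak 14: d1:14  d2:8  d3:6  d4:2  d5:0  d6:0  d7:0  d8:0.
Shift Activity 2→5, Activity 4→2, Activity 5→8.
Schedule Activity 1@1, Activity 2@5, Activity 3@1, Activity 4@2, Activity 5@8: d1:4  d2:4  d3:4  d4:2  d5:4  d6:4  d7:4  d8:4 — peak 4.
Total engineer-days = 30 over 8 days ⇒ peak ≥ ⌈30/8⌉ = 4, so 4 is optimal.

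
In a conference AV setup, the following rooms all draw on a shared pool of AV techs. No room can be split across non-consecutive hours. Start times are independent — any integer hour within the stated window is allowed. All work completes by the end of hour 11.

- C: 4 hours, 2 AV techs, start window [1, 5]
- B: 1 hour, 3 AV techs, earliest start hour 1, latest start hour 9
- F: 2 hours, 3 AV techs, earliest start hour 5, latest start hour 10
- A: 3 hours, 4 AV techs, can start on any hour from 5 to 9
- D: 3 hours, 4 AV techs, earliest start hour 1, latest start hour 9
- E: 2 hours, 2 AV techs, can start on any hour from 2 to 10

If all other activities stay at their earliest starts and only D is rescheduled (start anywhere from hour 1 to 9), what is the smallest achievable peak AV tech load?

D@1: h1:9  h2:8  h3:8  h4:2  h5:7  h6:7  h7:4  h8:0  h9:0  h10:0  h11:0 → peak 9
D@2: h1:5  h2:8  h3:8  h4:6  h5:7  h6:7  h7:4  h8:0  h9:0  h10:0  h11:0 → peak 8
D@3: h1:5  h2:4  h3:8  h4:6  h5:11  h6:7  h7:4  h8:0  h9:0  h10:0  h11:0 → peak 11
D@4: h1:5  h2:4  h3:4  h4:6  h5:11  h6:11  h7:4  h8:0  h9:0  h10:0  h11:0 → peak 11
D@5: h1:5  h2:4  h3:4  h4:2  h5:11  h6:11  h7:8  h8:0  h9:0  h10:0  h11:0 → peak 11
D@6: h1:5  h2:4  h3:4  h4:2  h5:7  h6:11  h7:8  h8:4  h9:0  h10:0  h11:0 → peak 11
D@7: h1:5  h2:4  h3:4  h4:2  h5:7  h6:7  h7:8  h8:4  h9:4  h10:0  h11:0 → peak 8
D@8: h1:5  h2:4  h3:4  h4:2  h5:7  h6:7  h7:4  h8:4  h9:4  h10:4  h11:0 → peak 7
D@9: h1:5  h2:4  h3:4  h4:2  h5:7  h6:7  h7:4  h8:0  h9:4  h10:4  h11:4 → peak 7
Best is D@8, peak 7.

7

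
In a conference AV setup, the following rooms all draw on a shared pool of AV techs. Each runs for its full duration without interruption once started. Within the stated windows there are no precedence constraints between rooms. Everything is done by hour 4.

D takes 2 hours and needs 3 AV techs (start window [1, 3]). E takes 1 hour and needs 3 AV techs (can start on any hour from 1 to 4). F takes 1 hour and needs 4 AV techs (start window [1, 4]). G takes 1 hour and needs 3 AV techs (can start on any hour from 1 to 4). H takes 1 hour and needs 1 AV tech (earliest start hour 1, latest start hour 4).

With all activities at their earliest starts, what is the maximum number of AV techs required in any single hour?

14

Early-start schedule: D@1, E@1, F@1, G@1, H@1.
Load per hour: hour 1: 14, hour 2: 3, hour 3: 0, hour 4: 0.
Peak is 14.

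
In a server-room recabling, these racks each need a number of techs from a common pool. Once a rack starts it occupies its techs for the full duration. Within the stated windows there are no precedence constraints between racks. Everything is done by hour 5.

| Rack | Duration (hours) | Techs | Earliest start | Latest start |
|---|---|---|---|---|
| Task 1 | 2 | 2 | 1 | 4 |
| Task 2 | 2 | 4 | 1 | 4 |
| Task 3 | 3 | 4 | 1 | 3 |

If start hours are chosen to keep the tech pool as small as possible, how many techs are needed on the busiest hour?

Early-start (Task 1@1, Task 2@1, Task 3@1) gives peak 10: h1:10  h2:10  h3:4  h4:0  h5:0.
Shift Task 3→3.
Schedule Task 1@1, Task 2@1, Task 3@3: h1:6  h2:6  h3:4  h4:4  h5:4 — peak 6.

6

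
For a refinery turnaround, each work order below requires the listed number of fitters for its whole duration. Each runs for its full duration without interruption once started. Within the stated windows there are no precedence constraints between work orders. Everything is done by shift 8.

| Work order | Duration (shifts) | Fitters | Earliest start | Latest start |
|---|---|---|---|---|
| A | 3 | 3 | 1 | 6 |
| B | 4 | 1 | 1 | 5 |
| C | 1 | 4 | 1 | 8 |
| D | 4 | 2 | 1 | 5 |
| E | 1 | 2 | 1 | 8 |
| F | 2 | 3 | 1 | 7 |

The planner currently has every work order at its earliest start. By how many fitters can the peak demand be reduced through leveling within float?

10

Early-start peak: s1:15  s2:9  s3:6  s4:3  s5:0  s6:0  s7:0  s8:0 ⇒ 15.
Leveled (A@1, B@1, C@4, D@5, E@5, F@6): s1:4  s2:4  s3:4  s4:5  s5:4  s6:5  s7:5  s8:2 ⇒ 5.
Reduction 15 − 5 = 10.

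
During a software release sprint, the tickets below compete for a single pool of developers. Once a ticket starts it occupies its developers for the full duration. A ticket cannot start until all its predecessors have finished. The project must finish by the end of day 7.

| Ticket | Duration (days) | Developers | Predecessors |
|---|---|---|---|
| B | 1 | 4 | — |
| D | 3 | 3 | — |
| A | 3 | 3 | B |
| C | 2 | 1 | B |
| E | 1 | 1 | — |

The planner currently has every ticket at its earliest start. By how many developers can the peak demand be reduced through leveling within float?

Early-start peak: d1:8  d2:7  d3:7  d4:3  d5:0  d6:0  d7:0 ⇒ 8.
Leveled (B@1, D@2, A@5, C@2, E@4): d1:4  d2:4  d3:4  d4:4  d5:3  d6:3  d7:3 ⇒ 4.
Reduction 8 − 4 = 4.

4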